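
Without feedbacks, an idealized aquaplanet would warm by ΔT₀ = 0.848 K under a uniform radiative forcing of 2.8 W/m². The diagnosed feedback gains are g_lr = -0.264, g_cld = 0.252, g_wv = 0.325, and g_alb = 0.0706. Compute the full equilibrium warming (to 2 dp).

1.38 K

Total gain g = -0.264 + 0.252 + 0.325 + 0.0706 = 0.3836.
Amplification A = 1/(1 − 0.3836) = 1.622.
ΔT = 0.848 × 1.622 = 1.38 K.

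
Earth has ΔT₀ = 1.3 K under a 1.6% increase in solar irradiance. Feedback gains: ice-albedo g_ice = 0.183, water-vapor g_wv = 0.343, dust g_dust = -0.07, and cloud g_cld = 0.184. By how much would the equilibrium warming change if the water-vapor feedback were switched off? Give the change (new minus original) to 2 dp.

Original: g = 0.64, ΔT = 1.3/(1−0.64) = 3.6111 K.
Without water-vapor: g' = 0.297, ΔT' = 1.3/(1−0.297) = 1.8492 K.
Change = 1.8492 − 3.6111 = -1.76 K.

-1.76 K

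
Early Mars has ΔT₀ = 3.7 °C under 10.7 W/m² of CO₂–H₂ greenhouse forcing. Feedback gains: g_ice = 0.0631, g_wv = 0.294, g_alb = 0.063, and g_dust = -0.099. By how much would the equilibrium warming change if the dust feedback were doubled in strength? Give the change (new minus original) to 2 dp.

Original: g = 0.3211, ΔT = 3.7/(1−0.3211) = 5.4500 °C.
With doubled dust: g' = 0.2221, ΔT' = 3.7/(1−0.2221) = 4.7564 °C.
Change = 4.7564 − 5.4500 = -0.69 °C.

-0.69 °C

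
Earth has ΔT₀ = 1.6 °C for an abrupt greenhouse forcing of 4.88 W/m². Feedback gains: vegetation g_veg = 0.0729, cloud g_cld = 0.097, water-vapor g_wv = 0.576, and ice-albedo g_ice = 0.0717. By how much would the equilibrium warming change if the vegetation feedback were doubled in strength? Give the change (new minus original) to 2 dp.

Original: g = 0.8176, ΔT = 1.6/(1−0.8176) = 8.7719 °C.
With doubled vegetation: g' = 0.8905, ΔT' = 1.6/(1−0.8905) = 14.6119 °C.
Change = 14.6119 − 8.7719 = 5.84 °C.

5.84 °C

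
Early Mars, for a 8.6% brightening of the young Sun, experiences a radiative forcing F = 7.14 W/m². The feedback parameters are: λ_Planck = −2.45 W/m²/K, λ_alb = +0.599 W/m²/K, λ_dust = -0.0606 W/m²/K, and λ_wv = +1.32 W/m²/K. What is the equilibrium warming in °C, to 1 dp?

Net feedback parameter λ = (−2.45) + (+0.599) + (-0.0606) + (+1.32) = -0.5916 W/m²/K.
ΔT = −F/λ = −7.14/(-0.5916) = 12.1 °C.

12.1 °C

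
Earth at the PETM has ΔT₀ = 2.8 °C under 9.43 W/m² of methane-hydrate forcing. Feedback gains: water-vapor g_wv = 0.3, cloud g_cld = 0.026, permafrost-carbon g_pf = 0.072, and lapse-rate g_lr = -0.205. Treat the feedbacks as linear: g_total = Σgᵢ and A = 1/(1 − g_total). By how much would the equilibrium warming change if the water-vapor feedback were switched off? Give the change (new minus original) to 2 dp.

-0.94 °C

Original: g = 0.193, ΔT = 2.8/(1−0.193) = 3.4696 °C.
Without water-vapor: g' = -0.107, ΔT' = 2.8/(1+0.107) = 2.5294 °C.
Change = 2.5294 − 3.4696 = -0.94 °C.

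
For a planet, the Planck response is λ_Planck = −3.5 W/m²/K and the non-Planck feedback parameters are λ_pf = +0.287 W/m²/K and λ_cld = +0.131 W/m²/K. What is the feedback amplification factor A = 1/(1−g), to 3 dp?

1.136

Convert to gains: g_pf = 0.287/3.5 = 0.082; g_cld = 0.131/3.5 = 0.03743.
Total gain g = 0.11943.
A = 1/(1 − 0.11943) = 1.136.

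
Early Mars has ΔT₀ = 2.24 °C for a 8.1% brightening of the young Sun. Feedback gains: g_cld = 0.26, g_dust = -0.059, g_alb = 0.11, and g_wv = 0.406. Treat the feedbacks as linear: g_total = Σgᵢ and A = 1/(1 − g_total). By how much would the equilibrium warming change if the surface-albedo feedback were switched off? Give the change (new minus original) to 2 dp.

Original: g = 0.717, ΔT = 2.24/(1−0.717) = 7.9152 °C.
Without surface-albedo: g' = 0.607, ΔT' = 2.24/(1−0.607) = 5.6997 °C.
Change = 5.6997 − 7.9152 = -2.22 °C.

-2.22 °C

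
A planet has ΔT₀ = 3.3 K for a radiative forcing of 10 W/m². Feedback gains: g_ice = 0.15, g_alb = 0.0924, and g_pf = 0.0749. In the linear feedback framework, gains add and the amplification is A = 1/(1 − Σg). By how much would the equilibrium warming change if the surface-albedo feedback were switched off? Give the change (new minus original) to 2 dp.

Original: g = 0.3173, ΔT = 3.3/(1−0.3173) = 4.8337 K.
Without surface-albedo: g' = 0.2249, ΔT' = 3.3/(1−0.2249) = 4.2575 K.
Change = 4.2575 − 4.8337 = -0.58 K.

-0.58 K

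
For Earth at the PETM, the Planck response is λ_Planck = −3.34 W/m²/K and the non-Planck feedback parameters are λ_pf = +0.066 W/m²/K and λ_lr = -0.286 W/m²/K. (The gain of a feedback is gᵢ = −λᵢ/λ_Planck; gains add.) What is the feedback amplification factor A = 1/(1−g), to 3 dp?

0.938

Convert to gains: g_pf = 0.066/3.34 = 0.01976; g_lr = -0.286/3.34 = -0.08563.
Total gain g = -0.06587.
A = 1/(1 + 0.06587) = 0.938.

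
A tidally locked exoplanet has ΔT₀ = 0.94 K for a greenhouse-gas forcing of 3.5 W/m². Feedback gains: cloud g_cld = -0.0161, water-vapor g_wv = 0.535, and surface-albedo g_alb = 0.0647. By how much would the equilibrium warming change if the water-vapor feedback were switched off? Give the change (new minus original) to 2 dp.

Original: g = 0.5836, ΔT = 0.94/(1−0.5836) = 2.2574 K.
Without water-vapor: g' = 0.0486, ΔT' = 0.94/(1−0.0486) = 0.9880 K.
Change = 0.9880 − 2.2574 = -1.27 K.

-1.27 K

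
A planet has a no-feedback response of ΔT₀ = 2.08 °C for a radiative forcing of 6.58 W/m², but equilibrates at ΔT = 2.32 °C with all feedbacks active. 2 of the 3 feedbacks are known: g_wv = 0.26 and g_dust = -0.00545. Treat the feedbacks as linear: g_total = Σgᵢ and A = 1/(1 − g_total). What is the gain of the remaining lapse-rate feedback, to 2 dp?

-0.15

Amplification A = ΔT/ΔT₀ = 2.32/2.08 = 1.115.
Total gain g = 1 − 1/A = 1 − 1/1.115 = 0.1031.
Known gains sum to 0.26 − 0.00545 = 0.25455.
g_lr = 0.1031 − 0.25455 = -0.15.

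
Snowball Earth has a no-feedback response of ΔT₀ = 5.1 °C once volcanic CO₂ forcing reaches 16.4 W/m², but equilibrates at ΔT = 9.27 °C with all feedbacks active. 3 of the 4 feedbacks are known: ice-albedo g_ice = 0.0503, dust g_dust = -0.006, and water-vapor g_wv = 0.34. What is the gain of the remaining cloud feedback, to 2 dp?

Amplification A = ΔT/ΔT₀ = 9.27/5.1 = 1.818.
Total gain g = 1 − 1/A = 1 − 1/1.818 = 0.4499.
Known gains sum to 0.0503 − 0.006 + 0.34 = 0.3843.
g_cld = 0.4499 − 0.3843 = 0.07.

0.07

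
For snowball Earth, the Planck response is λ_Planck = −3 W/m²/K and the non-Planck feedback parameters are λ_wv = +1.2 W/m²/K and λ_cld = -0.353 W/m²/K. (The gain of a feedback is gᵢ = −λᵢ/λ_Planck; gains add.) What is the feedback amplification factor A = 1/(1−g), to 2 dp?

1.39

Convert to gains: g_wv = 1.2/3 = 0.4; g_cld = -0.353/3 = -0.1177.
Total gain g = 0.2823.
A = 1/(1 − 0.2823) = 1.39.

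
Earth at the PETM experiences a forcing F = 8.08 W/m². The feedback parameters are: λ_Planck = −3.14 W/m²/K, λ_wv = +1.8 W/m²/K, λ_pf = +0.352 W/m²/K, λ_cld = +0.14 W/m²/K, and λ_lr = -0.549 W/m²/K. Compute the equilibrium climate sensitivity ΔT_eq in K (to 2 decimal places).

Net feedback parameter λ = (−3.14) + (+1.8) + (+0.352) + (+0.14) + (-0.549) = -1.397 W/m²/K.
ΔT = −F/λ = −8.08/(-1.397) = 5.78 K.

5.78 K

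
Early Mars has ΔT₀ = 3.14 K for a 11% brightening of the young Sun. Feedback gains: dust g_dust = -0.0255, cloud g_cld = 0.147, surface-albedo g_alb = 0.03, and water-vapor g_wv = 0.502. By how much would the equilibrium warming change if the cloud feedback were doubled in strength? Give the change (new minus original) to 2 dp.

Original: g = 0.6535, ΔT = 3.14/(1−0.6535) = 9.0620 K.
With doubled cloud: g' = 0.8005, ΔT' = 3.14/(1−0.8005) = 15.7393 K.
Change = 15.7393 − 9.0620 = 6.68 K.

6.68 K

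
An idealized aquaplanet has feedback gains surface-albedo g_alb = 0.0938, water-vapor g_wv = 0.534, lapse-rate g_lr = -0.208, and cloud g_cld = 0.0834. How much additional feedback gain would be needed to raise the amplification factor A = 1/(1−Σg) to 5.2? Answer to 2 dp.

0.30

Current total gain = 0.5032.
Target gain for A = 5.2: g* = 1 − 1/5.2 = 0.8077.
Additional gain needed = 0.8077 − 0.5032 = 0.30.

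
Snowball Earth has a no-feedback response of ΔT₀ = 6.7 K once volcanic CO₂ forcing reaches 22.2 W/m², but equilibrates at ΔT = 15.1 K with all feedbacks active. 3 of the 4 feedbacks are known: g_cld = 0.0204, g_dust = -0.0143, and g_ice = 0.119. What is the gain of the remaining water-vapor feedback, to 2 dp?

0.43

Amplification A = ΔT/ΔT₀ = 15.1/6.7 = 2.254.
Total gain g = 1 − 1/A = 1 − 1/2.254 = 0.5563.
Known gains sum to 0.0204 − 0.0143 + 0.119 = 0.1251.
g_wv = 0.5563 − 0.1251 = 0.43.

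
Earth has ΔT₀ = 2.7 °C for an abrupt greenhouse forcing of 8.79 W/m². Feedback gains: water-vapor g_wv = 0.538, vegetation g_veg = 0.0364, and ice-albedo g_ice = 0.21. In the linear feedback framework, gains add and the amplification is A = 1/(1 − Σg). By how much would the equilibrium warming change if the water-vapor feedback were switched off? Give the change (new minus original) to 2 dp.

-8.94 °C

Original: g = 0.7844, ΔT = 2.7/(1−0.7844) = 12.5232 °C.
Without water-vapor: g' = 0.2464, ΔT' = 2.7/(1−0.2464) = 3.5828 °C.
Change = 3.5828 − 12.5232 = -8.94 °C.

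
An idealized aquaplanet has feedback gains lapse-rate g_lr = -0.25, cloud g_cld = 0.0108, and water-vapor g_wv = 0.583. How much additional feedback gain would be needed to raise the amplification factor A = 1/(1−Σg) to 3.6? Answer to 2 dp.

Current total gain = 0.3438.
Target gain for A = 3.6: g* = 1 − 1/3.6 = 0.7222.
Additional gain needed = 0.7222 − 0.3438 = 0.38.

0.38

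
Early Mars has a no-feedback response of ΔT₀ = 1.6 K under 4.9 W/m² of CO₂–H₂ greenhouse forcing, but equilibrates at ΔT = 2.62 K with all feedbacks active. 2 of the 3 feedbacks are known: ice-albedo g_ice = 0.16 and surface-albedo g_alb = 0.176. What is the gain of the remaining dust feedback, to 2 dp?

Amplification A = ΔT/ΔT₀ = 2.62/1.6 = 1.637.
Total gain g = 1 − 1/A = 1 − 1/1.637 = 0.3891.
Known gains sum to 0.16 + 0.176 = 0.336.
g_dust = 0.3891 − 0.336 = 0.05.

0.05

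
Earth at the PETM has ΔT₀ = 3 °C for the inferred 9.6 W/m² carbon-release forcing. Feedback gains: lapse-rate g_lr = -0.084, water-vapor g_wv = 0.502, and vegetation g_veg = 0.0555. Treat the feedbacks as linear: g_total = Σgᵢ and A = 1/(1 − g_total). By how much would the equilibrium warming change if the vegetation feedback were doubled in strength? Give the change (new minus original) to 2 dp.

0.67 °C

Original: g = 0.4735, ΔT = 3/(1−0.4735) = 5.6980 °C.
With doubled vegetation: g' = 0.529, ΔT' = 3/(1−0.529) = 6.3694 °C.
Change = 6.3694 − 5.6980 = 0.67 °C.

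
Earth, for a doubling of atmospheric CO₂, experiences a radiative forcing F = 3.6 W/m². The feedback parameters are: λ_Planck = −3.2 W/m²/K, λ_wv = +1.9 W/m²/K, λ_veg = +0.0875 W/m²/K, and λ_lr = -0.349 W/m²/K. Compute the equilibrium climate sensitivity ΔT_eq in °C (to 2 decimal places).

Net feedback parameter λ = (−3.2) + (+1.9) + (+0.0875) + (-0.349) = -1.5615 W/m²/K.
ΔT = −F/λ = −3.6/(-1.5615) = 2.31 °C.

2.31 °C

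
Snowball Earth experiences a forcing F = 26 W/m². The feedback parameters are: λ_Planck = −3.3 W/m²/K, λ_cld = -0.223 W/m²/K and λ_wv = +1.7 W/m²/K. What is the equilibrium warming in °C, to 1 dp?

Net feedback parameter λ = (−3.3) + (-0.223) + (+1.7) = -1.823 W/m²/K.
ΔT = −F/λ = −26/(-1.823) = 14.3 °C.

14.3 °C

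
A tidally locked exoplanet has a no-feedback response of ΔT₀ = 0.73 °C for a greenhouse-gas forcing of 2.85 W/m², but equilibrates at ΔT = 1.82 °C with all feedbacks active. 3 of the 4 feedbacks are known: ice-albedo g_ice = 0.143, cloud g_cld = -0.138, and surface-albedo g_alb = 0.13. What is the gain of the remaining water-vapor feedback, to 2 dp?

Amplification A = ΔT/ΔT₀ = 1.82/0.73 = 2.493.
Total gain g = 1 − 1/A = 1 − 1/2.493 = 0.5989.
Known gains sum to 0.143 − 0.138 + 0.13 = 0.135.
g_wv = 0.5989 − 0.135 = 0.46.

0.46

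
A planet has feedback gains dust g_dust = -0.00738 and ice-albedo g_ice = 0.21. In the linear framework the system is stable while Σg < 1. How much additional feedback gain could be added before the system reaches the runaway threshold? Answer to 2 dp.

Current total gain = -0.00738 + 0.21 = 0.20262.
Margin to runaway = 1 − 0.20262 = 0.80.

0.80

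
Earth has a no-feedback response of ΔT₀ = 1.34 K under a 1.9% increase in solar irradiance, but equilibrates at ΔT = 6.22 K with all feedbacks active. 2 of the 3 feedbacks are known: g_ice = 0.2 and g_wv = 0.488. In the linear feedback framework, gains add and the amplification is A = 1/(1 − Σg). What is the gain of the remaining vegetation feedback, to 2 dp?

Amplification A = ΔT/ΔT₀ = 6.22/1.34 = 4.642.
Total gain g = 1 − 1/A = 1 − 1/4.642 = 0.7846.
Known gains sum to 0.2 + 0.488 = 0.688.
g_veg = 0.7846 − 0.688 = 0.10.

0.10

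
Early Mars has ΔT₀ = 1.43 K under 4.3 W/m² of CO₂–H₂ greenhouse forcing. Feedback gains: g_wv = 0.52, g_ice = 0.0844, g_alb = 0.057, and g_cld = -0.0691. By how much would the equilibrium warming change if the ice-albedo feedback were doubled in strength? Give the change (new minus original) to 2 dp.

Original: g = 0.5923, ΔT = 1.43/(1−0.5923) = 3.5075 K.
With doubled ice-albedo: g' = 0.6767, ΔT' = 1.43/(1−0.6767) = 4.4231 K.
Change = 4.4231 − 3.5075 = 0.92 K.

0.92 K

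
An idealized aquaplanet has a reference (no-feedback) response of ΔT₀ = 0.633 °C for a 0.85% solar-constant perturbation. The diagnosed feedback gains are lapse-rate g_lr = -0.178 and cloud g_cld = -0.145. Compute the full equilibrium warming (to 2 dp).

0.48 °C

Total gain g = -0.178 − 0.145 = -0.323.
Amplification A = 1/(1 + 0.323) = 0.7559.
ΔT = 0.633 × 0.7559 = 0.48 °C.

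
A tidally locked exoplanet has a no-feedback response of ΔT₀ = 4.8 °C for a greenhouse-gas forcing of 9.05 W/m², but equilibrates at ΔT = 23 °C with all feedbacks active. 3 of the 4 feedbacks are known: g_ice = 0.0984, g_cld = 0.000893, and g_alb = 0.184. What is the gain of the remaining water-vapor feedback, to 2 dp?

0.51

Amplification A = ΔT/ΔT₀ = 23/4.8 = 4.792.
Total gain g = 1 − 1/A = 1 − 1/4.792 = 0.7913.
Known gains sum to 0.0984 + 0.000893 + 0.184 = 0.283293.
g_wv = 0.7913 − 0.283293 = 0.51.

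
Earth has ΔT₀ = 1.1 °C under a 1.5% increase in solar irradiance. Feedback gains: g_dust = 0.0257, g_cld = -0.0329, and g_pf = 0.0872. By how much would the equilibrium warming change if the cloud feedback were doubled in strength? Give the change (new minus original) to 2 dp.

-0.04 °C

Original: g = 0.08, ΔT = 1.1/(1−0.08) = 1.1957 °C.
With doubled cloud: g' = 0.0471, ΔT' = 1.1/(1−0.0471) = 1.1544 °C.
Change = 1.1544 − 1.1957 = -0.04 °C.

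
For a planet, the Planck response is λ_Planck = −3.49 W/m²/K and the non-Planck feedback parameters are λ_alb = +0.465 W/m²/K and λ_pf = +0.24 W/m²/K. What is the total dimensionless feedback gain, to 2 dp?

0.20

Convert to gains: g_alb = 0.465/3.49 = 0.1332; g_pf = 0.24/3.49 = 0.06877.
Total gain g = 0.20197.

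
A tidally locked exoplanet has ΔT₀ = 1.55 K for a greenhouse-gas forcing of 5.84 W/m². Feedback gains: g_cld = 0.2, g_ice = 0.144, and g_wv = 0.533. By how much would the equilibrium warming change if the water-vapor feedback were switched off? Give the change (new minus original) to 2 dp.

Original: g = 0.877, ΔT = 1.55/(1−0.877) = 12.6016 K.
Without water-vapor: g' = 0.344, ΔT' = 1.55/(1−0.344) = 2.3628 K.
Change = 2.3628 − 12.6016 = -10.24 K.

-10.24 K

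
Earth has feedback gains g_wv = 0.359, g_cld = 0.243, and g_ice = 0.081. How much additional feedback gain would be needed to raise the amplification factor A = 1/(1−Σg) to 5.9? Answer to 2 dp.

Current total gain = 0.683.
Target gain for A = 5.9: g* = 1 − 1/5.9 = 0.8305.
Additional gain needed = 0.8305 − 0.683 = 0.15.

0.15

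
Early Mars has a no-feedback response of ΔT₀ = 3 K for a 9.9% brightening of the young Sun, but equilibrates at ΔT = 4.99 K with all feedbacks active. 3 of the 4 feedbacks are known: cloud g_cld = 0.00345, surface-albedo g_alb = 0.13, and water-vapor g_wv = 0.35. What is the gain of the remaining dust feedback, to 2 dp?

-0.08

Amplification A = ΔT/ΔT₀ = 4.99/3 = 1.663.
Total gain g = 1 − 1/A = 1 − 1/1.663 = 0.3987.
Known gains sum to 0.00345 + 0.13 + 0.35 = 0.48345.
g_dust = 0.3987 − 0.48345 = -0.08.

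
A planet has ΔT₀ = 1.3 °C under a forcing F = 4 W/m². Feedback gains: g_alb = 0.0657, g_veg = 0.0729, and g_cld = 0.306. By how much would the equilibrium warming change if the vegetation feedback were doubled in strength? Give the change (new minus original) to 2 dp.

0.35 °C

Original: g = 0.4446, ΔT = 1.3/(1−0.4446) = 2.3407 °C.
With doubled vegetation: g' = 0.5175, ΔT' = 1.3/(1−0.5175) = 2.6943 °C.
Change = 2.6943 − 2.3407 = 0.35 °C.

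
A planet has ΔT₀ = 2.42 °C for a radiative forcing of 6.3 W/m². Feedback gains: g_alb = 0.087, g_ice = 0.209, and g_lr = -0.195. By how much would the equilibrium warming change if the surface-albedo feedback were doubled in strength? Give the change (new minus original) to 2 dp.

0.29 °C

Original: g = 0.101, ΔT = 2.42/(1−0.101) = 2.6919 °C.
With doubled surface-albedo: g' = 0.188, ΔT' = 2.42/(1−0.188) = 2.9803 °C.
Change = 2.9803 − 2.6919 = 0.29 °C.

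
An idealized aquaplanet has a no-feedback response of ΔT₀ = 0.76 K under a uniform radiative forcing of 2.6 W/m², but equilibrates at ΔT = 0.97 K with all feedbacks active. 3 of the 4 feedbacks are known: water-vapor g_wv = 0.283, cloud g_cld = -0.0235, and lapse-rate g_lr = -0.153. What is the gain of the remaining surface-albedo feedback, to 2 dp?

0.11

Amplification A = ΔT/ΔT₀ = 0.97/0.76 = 1.276.
Total gain g = 1 − 1/A = 1 − 1/1.276 = 0.2163.
Known gains sum to 0.283 − 0.0235 − 0.153 = 0.1065.
g_alb = 0.2163 − 0.1065 = 0.11.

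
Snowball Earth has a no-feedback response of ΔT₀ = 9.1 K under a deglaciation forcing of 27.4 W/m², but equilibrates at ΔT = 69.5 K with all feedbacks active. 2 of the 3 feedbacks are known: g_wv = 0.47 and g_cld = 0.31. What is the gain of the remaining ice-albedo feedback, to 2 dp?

0.09

Amplification A = ΔT/ΔT₀ = 69.5/9.1 = 7.637.
Total gain g = 1 − 1/A = 1 − 1/7.637 = 0.8691.
Known gains sum to 0.47 + 0.31 = 0.78.
g_ice = 0.8691 − 0.78 = 0.09.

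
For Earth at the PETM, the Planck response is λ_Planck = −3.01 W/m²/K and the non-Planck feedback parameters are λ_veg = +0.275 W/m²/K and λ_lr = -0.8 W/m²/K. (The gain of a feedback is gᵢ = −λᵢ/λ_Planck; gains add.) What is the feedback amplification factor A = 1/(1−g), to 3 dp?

0.851

Convert to gains: g_veg = 0.275/3.01 = 0.09136; g_lr = -0.8/3.01 = -0.2658.
Total gain g = -0.17444.
A = 1/(1 + 0.17444) = 0.851.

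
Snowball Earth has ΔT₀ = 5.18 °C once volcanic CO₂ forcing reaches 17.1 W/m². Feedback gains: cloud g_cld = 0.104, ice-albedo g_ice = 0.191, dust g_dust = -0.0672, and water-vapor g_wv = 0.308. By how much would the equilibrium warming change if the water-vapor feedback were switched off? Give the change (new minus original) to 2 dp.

Original: g = 0.5358, ΔT = 5.18/(1−0.5358) = 11.1590 °C.
Without water-vapor: g' = 0.2278, ΔT' = 5.18/(1−0.2278) = 6.7081 °C.
Change = 6.7081 − 11.1590 = -4.45 °C.

-4.45 °C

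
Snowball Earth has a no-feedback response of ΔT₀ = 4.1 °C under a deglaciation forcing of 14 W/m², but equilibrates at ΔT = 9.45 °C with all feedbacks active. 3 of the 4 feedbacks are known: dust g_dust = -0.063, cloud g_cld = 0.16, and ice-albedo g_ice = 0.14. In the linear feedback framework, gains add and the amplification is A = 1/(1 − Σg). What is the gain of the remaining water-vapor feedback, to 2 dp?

Amplification A = ΔT/ΔT₀ = 9.45/4.1 = 2.305.
Total gain g = 1 − 1/A = 1 − 1/2.305 = 0.5662.
Known gains sum to -0.063 + 0.16 + 0.14 = 0.237.
g_wv = 0.5662 − 0.237 = 0.33.

0.33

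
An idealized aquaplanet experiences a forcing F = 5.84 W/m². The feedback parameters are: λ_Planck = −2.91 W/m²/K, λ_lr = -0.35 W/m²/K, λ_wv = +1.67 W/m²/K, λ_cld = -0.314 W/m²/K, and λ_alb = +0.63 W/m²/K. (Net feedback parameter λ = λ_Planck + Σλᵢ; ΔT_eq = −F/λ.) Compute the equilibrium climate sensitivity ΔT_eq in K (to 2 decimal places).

4.58 K

Net feedback parameter λ = (−2.91) + (-0.35) + (+1.67) + (-0.314) + (+0.63) = -1.274 W/m²/K.
ΔT = −F/λ = −5.84/(-1.274) = 4.58 K.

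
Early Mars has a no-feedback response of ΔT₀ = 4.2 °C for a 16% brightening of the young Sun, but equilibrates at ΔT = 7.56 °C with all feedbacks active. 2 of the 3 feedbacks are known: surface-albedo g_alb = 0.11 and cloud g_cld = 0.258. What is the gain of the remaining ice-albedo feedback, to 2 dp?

0.08

Amplification A = ΔT/ΔT₀ = 7.56/4.2 = 1.8.
Total gain g = 1 − 1/A = 1 − 1/1.8 = 0.4444.
Known gains sum to 0.11 + 0.258 = 0.368.
g_ice = 0.4444 − 0.368 = 0.08.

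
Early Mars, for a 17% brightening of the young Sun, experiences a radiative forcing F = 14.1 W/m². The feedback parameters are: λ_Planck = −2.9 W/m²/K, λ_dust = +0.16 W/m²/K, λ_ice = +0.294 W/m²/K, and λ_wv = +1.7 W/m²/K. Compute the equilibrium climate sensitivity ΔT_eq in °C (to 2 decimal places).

18.90 °C

Net feedback parameter λ = (−2.9) + (+0.16) + (+0.294) + (+1.7) = -0.746 W/m²/K.
ΔT = −F/λ = −14.1/(-0.746) = 18.90 °C.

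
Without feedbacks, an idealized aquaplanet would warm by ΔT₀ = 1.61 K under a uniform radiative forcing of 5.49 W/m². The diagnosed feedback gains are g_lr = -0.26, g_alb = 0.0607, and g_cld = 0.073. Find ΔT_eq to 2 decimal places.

1.43 K

Total gain g = -0.26 + 0.0607 + 0.073 = -0.1263.
Amplification A = 1/(1 + 0.1263) = 0.8879.
ΔT = 1.61 × 0.8879 = 1.43 K.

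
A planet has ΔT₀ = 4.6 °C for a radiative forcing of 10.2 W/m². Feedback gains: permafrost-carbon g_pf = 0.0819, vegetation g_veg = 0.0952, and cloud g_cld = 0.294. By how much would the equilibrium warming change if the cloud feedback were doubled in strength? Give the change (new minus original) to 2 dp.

10.89 °C

Original: g = 0.4711, ΔT = 4.6/(1−0.4711) = 8.6973 °C.
With doubled cloud: g' = 0.7651, ΔT' = 4.6/(1−0.7651) = 19.5828 °C.
Change = 19.5828 − 8.6973 = 10.89 °C.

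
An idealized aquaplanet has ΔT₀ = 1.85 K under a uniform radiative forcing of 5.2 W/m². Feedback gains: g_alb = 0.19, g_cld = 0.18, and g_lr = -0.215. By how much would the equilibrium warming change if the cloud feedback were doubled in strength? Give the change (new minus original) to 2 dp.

Original: g = 0.155, ΔT = 1.85/(1−0.155) = 2.1893 K.
With doubled cloud: g' = 0.335, ΔT' = 1.85/(1−0.335) = 2.7820 K.
Change = 2.7820 − 2.1893 = 0.59 K.

0.59 K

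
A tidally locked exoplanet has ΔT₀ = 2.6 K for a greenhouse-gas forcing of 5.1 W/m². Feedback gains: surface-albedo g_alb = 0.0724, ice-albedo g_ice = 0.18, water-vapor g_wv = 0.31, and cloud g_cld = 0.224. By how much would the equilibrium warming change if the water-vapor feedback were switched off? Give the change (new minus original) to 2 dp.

-7.21 K

Original: g = 0.7864, ΔT = 2.6/(1−0.7864) = 12.1723 K.
Without water-vapor: g' = 0.4764, ΔT' = 2.6/(1−0.4764) = 4.9656 K.
Change = 4.9656 − 12.1723 = -7.21 K.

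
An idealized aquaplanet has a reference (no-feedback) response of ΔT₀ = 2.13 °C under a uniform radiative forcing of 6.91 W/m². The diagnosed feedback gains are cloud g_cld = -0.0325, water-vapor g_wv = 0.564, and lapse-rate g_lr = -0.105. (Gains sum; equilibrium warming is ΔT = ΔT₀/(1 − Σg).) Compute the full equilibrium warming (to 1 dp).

3.7 °C

Total gain g = -0.0325 + 0.564 − 0.105 = 0.4265.
Amplification A = 1/(1 − 0.4265) = 1.744.
ΔT = 2.13 × 1.744 = 3.7 °C.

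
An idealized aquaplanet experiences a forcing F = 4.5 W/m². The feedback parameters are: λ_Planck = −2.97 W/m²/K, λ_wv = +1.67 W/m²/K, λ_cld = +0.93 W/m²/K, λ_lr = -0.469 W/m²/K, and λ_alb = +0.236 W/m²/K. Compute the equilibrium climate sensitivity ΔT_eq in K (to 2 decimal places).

7.46 K

Net feedback parameter λ = (−2.97) + (+1.67) + (+0.93) + (-0.469) + (+0.236) = -0.603 W/m²/K.
ΔT = −F/λ = −4.5/(-0.603) = 7.46 K.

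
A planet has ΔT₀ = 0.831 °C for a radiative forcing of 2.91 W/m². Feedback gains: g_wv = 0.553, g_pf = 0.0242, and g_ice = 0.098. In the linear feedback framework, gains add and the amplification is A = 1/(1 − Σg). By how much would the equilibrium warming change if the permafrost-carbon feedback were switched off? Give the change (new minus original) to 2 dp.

-0.18 °C

Original: g = 0.6752, ΔT = 0.831/(1−0.6752) = 2.5585 °C.
Without permafrost-carbon: g' = 0.651, ΔT' = 0.831/(1−0.651) = 2.3811 °C.
Change = 2.3811 − 2.5585 = -0.18 °C.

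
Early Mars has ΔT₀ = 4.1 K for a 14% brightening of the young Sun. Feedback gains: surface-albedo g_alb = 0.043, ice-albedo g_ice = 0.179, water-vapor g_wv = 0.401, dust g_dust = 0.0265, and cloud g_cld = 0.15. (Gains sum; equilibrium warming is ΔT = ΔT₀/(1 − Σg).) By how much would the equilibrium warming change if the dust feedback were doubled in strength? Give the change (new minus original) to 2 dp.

Original: g = 0.7995, ΔT = 4.1/(1−0.7995) = 20.4489 K.
With doubled dust: g' = 0.826, ΔT' = 4.1/(1−0.826) = 23.5632 K.
Change = 23.5632 − 20.4489 = 3.11 K.

3.11 K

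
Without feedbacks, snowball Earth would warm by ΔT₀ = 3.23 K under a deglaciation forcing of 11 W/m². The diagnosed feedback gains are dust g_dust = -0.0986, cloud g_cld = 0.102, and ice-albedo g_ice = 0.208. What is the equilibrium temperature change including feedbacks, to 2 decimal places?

4.10 K

Total gain g = -0.0986 + 0.102 + 0.208 = 0.2114.
Amplification A = 1/(1 − 0.2114) = 1.268.
ΔT = 3.23 × 1.268 = 4.10 K.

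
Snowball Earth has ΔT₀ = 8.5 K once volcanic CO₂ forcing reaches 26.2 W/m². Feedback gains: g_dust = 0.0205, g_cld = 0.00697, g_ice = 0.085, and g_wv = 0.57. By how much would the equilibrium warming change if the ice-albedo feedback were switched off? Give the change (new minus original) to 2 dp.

Original: g = 0.68247, ΔT = 8.5/(1−0.68247) = 26.7691 K.
Without ice-albedo: g' = 0.59747, ΔT' = 8.5/(1−0.59747) = 21.1164 K.
Change = 21.1164 − 26.7691 = -5.65 K.

-5.65 K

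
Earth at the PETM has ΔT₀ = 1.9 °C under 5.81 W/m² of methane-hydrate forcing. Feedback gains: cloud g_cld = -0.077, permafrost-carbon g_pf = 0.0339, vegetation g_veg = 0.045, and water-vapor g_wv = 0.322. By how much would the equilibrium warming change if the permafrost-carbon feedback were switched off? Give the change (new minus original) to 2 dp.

Original: g = 0.3239, ΔT = 1.9/(1−0.3239) = 2.8102 °C.
Without permafrost-carbon: g' = 0.29, ΔT' = 1.9/(1−0.29) = 2.6761 °C.
Change = 2.6761 − 2.8102 = -0.13 °C.

-0.13 °C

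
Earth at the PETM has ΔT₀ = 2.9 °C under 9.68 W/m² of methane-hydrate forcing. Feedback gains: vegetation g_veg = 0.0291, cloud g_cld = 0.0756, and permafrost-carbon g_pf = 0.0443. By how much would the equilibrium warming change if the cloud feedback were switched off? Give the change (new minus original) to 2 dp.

-0.28 °C

Original: g = 0.149, ΔT = 2.9/(1−0.149) = 3.4078 °C.
Without cloud: g' = 0.0734, ΔT' = 2.9/(1−0.0734) = 3.1297 °C.
Change = 3.1297 − 3.4078 = -0.28 °C.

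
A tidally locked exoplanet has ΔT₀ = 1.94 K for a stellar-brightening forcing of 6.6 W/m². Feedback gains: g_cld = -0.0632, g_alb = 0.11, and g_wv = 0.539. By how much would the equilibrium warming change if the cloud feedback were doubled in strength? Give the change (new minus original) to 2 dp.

-0.62 K

Original: g = 0.5858, ΔT = 1.94/(1−0.5858) = 4.6837 K.
With doubled cloud: g' = 0.5226, ΔT' = 1.94/(1−0.5226) = 4.0637 K.
Change = 4.0637 − 4.6837 = -0.62 K.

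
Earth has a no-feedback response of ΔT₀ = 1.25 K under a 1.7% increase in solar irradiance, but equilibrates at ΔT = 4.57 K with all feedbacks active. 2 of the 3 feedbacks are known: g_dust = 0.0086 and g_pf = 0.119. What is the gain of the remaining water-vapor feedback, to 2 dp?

Amplification A = ΔT/ΔT₀ = 4.57/1.25 = 3.656.
Total gain g = 1 − 1/A = 1 − 1/3.656 = 0.7265.
Known gains sum to 0.0086 + 0.119 = 0.1276.
g_wv = 0.7265 − 0.1276 = 0.60.

0.60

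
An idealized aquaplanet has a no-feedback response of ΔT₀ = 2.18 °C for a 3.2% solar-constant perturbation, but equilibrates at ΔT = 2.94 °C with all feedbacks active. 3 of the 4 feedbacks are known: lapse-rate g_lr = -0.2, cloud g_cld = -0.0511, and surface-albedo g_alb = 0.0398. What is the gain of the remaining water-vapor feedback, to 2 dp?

0.47

Amplification A = ΔT/ΔT₀ = 2.94/2.18 = 1.349.
Total gain g = 1 − 1/A = 1 − 1/1.349 = 0.2587.
Known gains sum to -0.2 − 0.0511 + 0.0398 = -0.2113.
g_wv = 0.2587 + 0.2113 = 0.47.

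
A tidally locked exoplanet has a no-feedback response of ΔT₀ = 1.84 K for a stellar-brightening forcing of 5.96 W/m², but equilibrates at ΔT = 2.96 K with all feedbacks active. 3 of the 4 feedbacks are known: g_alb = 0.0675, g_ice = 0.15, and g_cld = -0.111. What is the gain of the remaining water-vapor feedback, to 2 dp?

Amplification A = ΔT/ΔT₀ = 2.96/1.84 = 1.609.
Total gain g = 1 − 1/A = 1 − 1/1.609 = 0.3785.
Known gains sum to 0.0675 + 0.15 − 0.111 = 0.1065.
g_wv = 0.3785 − 0.1065 = 0.27.

0.27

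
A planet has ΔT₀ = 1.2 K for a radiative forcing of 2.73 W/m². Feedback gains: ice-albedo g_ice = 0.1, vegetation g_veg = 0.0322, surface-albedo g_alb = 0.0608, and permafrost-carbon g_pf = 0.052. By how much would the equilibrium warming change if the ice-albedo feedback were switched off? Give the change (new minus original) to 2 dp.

Original: g = 0.245, ΔT = 1.2/(1−0.245) = 1.5894 K.
Without ice-albedo: g' = 0.145, ΔT' = 1.2/(1−0.145) = 1.4035 K.
Change = 1.4035 − 1.5894 = -0.19 K.

-0.19 K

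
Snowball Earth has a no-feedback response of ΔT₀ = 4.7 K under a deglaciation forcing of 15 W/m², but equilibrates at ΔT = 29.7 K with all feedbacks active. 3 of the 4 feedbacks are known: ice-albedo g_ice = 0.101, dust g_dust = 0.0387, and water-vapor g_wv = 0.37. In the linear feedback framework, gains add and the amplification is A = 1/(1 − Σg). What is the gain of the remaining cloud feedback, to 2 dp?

0.33

Amplification A = ΔT/ΔT₀ = 29.7/4.7 = 6.319.
Total gain g = 1 − 1/A = 1 − 1/6.319 = 0.8417.
Known gains sum to 0.101 + 0.0387 + 0.37 = 0.5097.
g_cld = 0.8417 − 0.5097 = 0.33.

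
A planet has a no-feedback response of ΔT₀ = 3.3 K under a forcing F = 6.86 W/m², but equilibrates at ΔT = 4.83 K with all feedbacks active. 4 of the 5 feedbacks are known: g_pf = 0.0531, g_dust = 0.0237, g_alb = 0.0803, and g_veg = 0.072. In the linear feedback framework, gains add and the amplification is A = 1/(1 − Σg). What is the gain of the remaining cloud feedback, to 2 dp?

Amplification A = ΔT/ΔT₀ = 4.83/3.3 = 1.464.
Total gain g = 1 − 1/A = 1 − 1/1.464 = 0.3169.
Known gains sum to 0.0531 + 0.0237 + 0.0803 + 0.072 = 0.2291.
g_cld = 0.3169 − 0.2291 = 0.09.

0.09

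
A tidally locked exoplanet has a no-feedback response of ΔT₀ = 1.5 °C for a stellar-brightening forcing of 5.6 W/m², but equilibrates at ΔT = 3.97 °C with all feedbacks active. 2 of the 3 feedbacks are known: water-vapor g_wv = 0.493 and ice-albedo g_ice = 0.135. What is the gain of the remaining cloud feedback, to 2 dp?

-0.01

Amplification A = ΔT/ΔT₀ = 3.97/1.5 = 2.647.
Total gain g = 1 − 1/A = 1 − 1/2.647 = 0.6222.
Known gains sum to 0.493 + 0.135 = 0.628.
g_cld = 0.6222 − 0.628 = -0.01.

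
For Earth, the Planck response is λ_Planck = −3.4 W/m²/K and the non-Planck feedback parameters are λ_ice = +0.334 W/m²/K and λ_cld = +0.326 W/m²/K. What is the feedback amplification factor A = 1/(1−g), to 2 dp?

Convert to gains: g_ice = 0.334/3.4 = 0.09824; g_cld = 0.326/3.4 = 0.09588.
Total gain g = 0.19412.
A = 1/(1 − 0.19412) = 1.24.

1.24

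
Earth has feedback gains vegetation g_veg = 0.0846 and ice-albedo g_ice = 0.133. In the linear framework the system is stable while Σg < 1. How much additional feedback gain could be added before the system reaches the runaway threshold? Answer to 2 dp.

Current total gain = 0.0846 + 0.133 = 0.2176.
Margin to runaway = 1 − 0.2176 = 0.78.

0.78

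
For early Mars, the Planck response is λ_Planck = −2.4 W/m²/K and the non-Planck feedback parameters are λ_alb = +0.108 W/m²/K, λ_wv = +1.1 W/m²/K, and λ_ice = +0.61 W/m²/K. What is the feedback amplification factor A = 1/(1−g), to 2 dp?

Convert to gains: g_alb = 0.108/2.4 = 0.045; g_wv = 1.1/2.4 = 0.4583; g_ice = 0.61/2.4 = 0.2542.
Total gain g = 0.7575.
A = 1/(1 − 0.7575) = 4.12.

4.12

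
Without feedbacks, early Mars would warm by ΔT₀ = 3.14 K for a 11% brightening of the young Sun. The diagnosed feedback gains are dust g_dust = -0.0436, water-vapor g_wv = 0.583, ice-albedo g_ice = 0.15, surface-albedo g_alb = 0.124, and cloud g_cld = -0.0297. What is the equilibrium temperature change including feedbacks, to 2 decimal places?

Total gain g = -0.0436 + 0.583 + 0.15 + 0.124 − 0.0297 = 0.7837.
Amplification A = 1/(1 − 0.7837) = 4.623.
ΔT = 3.14 × 4.623 = 14.52 K.

14.52 K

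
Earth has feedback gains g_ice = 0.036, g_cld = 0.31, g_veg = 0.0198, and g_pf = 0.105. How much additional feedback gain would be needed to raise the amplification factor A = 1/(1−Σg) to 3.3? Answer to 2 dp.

0.23

Current total gain = 0.4708.
Target gain for A = 3.3: g* = 1 − 1/3.3 = 0.697.
Additional gain needed = 0.697 − 0.4708 = 0.23.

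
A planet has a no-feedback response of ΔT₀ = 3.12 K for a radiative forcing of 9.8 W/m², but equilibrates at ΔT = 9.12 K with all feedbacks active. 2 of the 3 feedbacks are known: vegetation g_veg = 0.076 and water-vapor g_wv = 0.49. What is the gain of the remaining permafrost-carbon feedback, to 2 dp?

Amplification A = ΔT/ΔT₀ = 9.12/3.12 = 2.923.
Total gain g = 1 − 1/A = 1 − 1/2.923 = 0.6579.
Known gains sum to 0.076 + 0.49 = 0.566.
g_pf = 0.6579 − 0.566 = 0.09.

0.09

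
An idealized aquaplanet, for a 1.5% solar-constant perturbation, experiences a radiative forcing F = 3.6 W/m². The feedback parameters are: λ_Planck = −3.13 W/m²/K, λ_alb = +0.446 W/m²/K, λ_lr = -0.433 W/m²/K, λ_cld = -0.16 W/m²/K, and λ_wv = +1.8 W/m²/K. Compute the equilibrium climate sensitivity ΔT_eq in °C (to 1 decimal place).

Net feedback parameter λ = (−3.13) + (+0.446) + (-0.433) + (-0.16) + (+1.8) = -1.477 W/m²/K.
ΔT = −F/λ = −3.6/(-1.477) = 2.4 °C.

2.4 °C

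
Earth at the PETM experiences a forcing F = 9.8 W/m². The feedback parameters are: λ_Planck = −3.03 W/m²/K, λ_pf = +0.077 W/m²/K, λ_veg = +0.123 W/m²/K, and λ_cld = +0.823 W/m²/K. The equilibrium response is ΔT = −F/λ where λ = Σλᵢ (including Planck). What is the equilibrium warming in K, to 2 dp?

Net feedback parameter λ = (−3.03) + (+0.077) + (+0.123) + (+0.823) = -2.007 W/m²/K.
ΔT = −F/λ = −9.8/(-2.007) = 4.88 K.

4.88 K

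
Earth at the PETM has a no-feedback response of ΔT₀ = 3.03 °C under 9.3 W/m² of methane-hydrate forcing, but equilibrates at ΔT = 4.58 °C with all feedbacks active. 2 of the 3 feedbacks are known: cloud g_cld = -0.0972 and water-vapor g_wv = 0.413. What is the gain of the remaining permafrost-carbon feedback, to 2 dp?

0.02

Amplification A = ΔT/ΔT₀ = 4.58/3.03 = 1.512.
Total gain g = 1 − 1/A = 1 − 1/1.512 = 0.3386.
Known gains sum to -0.0972 + 0.413 = 0.3158.
g_pf = 0.3386 − 0.3158 = 0.02.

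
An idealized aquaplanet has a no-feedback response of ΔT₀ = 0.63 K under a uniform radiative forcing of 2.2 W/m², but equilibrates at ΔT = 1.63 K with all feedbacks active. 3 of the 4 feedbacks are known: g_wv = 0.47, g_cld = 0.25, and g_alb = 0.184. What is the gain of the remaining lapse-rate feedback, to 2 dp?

Amplification A = ΔT/ΔT₀ = 1.63/0.63 = 2.587.
Total gain g = 1 − 1/A = 1 − 1/2.587 = 0.6135.
Known gains sum to 0.47 + 0.25 + 0.184 = 0.904.
g_lr = 0.6135 − 0.904 = -0.29.

-0.29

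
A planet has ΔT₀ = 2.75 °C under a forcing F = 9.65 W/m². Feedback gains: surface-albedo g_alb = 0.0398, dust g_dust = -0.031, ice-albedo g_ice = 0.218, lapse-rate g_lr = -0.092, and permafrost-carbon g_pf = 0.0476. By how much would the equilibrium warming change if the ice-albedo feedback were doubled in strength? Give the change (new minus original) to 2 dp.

1.22 °C

Original: g = 0.1824, ΔT = 2.75/(1−0.1824) = 3.3635 °C.
With doubled ice-albedo: g' = 0.4004, ΔT' = 2.75/(1−0.4004) = 4.5864 °C.
Change = 4.5864 − 3.3635 = 1.22 °C.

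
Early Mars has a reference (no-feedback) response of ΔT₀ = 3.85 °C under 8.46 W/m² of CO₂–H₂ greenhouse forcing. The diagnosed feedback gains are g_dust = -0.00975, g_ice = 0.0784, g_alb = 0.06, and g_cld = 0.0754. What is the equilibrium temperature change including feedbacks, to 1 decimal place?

4.8 °C

Total gain g = -0.00975 + 0.0784 + 0.06 + 0.0754 = 0.20405.
Amplification A = 1/(1 − 0.20405) = 1.256.
ΔT = 3.85 × 1.256 = 4.8 °C.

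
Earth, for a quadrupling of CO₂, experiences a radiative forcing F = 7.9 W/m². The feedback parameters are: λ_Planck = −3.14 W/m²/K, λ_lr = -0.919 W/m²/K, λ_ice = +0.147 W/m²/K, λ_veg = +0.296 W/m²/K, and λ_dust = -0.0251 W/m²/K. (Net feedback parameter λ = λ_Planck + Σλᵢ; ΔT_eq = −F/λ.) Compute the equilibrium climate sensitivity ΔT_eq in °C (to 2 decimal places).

Net feedback parameter λ = (−3.14) + (-0.919) + (+0.147) + (+0.296) + (-0.0251) = -3.6411 W/m²/K.
ΔT = −F/λ = −7.9/(-3.6411) = 2.17 °C.

2.17 °C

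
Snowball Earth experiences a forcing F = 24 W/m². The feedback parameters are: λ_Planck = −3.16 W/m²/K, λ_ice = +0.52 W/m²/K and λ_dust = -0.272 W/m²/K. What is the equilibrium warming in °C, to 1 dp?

Net feedback parameter λ = (−3.16) + (+0.52) + (-0.272) = -2.912 W/m²/K.
ΔT = −F/λ = −24/(-2.912) = 8.2 °C.

8.2 °C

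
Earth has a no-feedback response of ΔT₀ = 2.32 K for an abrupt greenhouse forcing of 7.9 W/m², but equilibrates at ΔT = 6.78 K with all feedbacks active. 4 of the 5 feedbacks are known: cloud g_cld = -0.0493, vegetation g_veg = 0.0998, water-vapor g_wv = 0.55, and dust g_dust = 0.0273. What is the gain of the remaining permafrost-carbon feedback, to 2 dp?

0.03

Amplification A = ΔT/ΔT₀ = 6.78/2.32 = 2.922.
Total gain g = 1 − 1/A = 1 − 1/2.922 = 0.6578.
Known gains sum to -0.0493 + 0.0998 + 0.55 + 0.0273 = 0.6278.
g_pf = 0.6578 − 0.6278 = 0.03.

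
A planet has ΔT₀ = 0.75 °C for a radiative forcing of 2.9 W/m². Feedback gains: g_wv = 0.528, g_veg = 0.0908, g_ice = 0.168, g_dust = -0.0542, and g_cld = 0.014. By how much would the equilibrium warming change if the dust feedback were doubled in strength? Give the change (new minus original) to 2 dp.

-0.52 °C

Original: g = 0.7466, ΔT = 0.75/(1−0.7466) = 2.9597 °C.
With doubled dust: g' = 0.6924, ΔT' = 0.75/(1−0.6924) = 2.4382 °C.
Change = 2.4382 − 2.9597 = -0.52 °C.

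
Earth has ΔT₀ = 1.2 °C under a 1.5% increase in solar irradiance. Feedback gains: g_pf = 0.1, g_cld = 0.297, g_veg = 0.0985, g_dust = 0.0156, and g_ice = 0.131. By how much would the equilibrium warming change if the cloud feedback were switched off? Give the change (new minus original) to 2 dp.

Original: g = 0.6421, ΔT = 1.2/(1−0.6421) = 3.3529 °C.
Without cloud: g' = 0.3451, ΔT' = 1.2/(1−0.3451) = 1.8323 °C.
Change = 1.8323 − 3.3529 = -1.52 °C.

-1.52 °C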